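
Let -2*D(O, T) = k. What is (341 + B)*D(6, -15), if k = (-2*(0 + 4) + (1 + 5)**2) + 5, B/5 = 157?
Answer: -18579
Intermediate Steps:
B = 785 (B = 5*157 = 785)
k = 33 (k = (-2*4 + 6**2) + 5 = (-8 + 36) + 5 = 28 + 5 = 33)
D(O, T) = -33/2 (D(O, T) = -1/2*33 = -33/2)
(341 + B)*D(6, -15) = (341 + 785)*(-33/2) = 1126*(-33/2) = -18579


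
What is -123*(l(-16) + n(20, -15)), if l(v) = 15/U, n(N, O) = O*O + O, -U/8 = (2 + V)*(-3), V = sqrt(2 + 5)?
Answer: -103115/4 - 205*sqrt(7)/8 ≈ -25847.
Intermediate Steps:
V = sqrt(7) ≈ 2.6458
U = 48 + 24*sqrt(7) (U = -8*(2 + sqrt(7))*(-3) = -8*(-6 - 3*sqrt(7)) = 48 + 24*sqrt(7) ≈ 111.50)
n(N, O) = O + O**2 (n(N, O) = O**2 + O = O + O**2)
l(v) = 15/(48 + 24*sqrt(7))
-123*(l(-16) + n(20, -15)) = -123*((-5/12 + 5*sqrt(7)/24) - 15*(1 - 15)) = -123*((-5/12 + 5*sqrt(7)/24) - 15*(-14)) = -123*((-5/12 + 5*sqrt(7)/24) + 210) = -123*(2515/12 + 5*sqrt(7)/24) = -103115/4 - 205*sqrt(7)/8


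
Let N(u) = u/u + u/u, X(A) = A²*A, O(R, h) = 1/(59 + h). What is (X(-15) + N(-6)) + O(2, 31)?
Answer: -303569/90 ≈ -3373.0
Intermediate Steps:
X(A) = A³
N(u) = 2 (N(u) = 1 + 1 = 2)
(X(-15) + N(-6)) + O(2, 31) = ((-15)³ + 2) + 1/(59 + 31) = (-3375 + 2) + 1/90 = -3373 + 1/90 = -303569/90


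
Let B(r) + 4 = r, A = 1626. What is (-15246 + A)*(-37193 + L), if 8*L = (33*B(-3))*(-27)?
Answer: 991900335/2 ≈ 4.9595e+8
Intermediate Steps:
B(r) = -4 + r
L = 6237/8 (L = ((33*(-4 - 3))*(-27))/8 = ((33*(-7))*(-27))/8 = (-231*(-27))/8 = (⅛)*6237 = 6237/8 ≈ 779.63)
(-15246 + A)*(-37193 + L) = (-15246 + 1626)*(-37193 + 6237/8) = -13620*(-291307/8) = 991900335/2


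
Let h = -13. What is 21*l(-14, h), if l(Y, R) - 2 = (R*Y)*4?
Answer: 15330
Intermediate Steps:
l(Y, R) = 2 + 4*R*Y (l(Y, R) = 2 + (R*Y)*4 = 2 + 4*R*Y)
21*l(-14, h) = 21*(2 + 4*(-13)*(-14)) = 21*(2 + 728) = 21*730 = 15330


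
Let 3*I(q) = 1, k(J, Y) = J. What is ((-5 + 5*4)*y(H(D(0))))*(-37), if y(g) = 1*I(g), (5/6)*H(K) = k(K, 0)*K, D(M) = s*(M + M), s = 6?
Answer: -185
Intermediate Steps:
D(M) = 12*M (D(M) = 6*(M + M) = 6*(2*M) = 12*M)
H(K) = 6*K**2/5 (H(K) = 6*(K*K)/5 = 6*K**2/5)
I(q) = 1/3 (I(q) = (1/3)*1 = 1/3)
y(g) = 1/3 (y(g) = 1*(1/3) = 1/3)
((-5 + 5*4)*y(H(D(0))))*(-37) = ((-5 + 5*4)*(1/3))*(-37) = ((-5 + 20)*(1/3))*(-37) = (15*(1/3))*(-37) = 5*(-37) = -185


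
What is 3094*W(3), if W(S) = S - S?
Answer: 0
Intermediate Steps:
W(S) = 0
3094*W(3) = 3094*0 = 0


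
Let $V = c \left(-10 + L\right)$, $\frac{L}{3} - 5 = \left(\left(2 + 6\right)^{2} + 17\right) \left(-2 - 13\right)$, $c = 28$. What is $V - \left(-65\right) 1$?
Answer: $-101855$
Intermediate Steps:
$L = -3630$ ($L = 15 + 3 \left(\left(2 + 6\right)^{2} + 17\right) \left(-2 - 13\right) = 15 + 3 \left(8^{2} + 17\right) \left(-15\right) = 15 + 3 \left(64 + 17\right) \left(-15\right) = 15 + 3 \cdot 81 \left(-15\right) = 15 + 3 \left(-1215\right) = 15 - 3645 = -3630$)
$V = -101920$ ($V = 28 \left(-10 - 3630\right) = 28 \left(-3640\right) = -101920$)
$V - \left(-65\right) 1 = -101920 - \left(-65\right) 1 = -101920 - -65 = -101920 + 65 = -101855$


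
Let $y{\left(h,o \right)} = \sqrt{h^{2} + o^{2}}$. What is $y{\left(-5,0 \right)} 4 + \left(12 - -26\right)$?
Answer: $58$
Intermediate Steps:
$y{\left(-5,0 \right)} 4 + \left(12 - -26\right) = \sqrt{\left(-5\right)^{2} + 0^{2}} \cdot 4 + \left(12 - -26\right) = \sqrt{25 + 0} \cdot 4 + \left(12 + 26\right) = \sqrt{25} \cdot 4 + 38 = 5 \cdot 4 + 38 = 20 + 38 = 58$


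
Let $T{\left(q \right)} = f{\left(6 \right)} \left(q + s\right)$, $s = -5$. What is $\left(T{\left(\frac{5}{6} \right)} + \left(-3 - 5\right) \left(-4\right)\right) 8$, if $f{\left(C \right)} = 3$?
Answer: $156$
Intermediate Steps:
$T{\left(q \right)} = -15 + 3 q$ ($T{\left(q \right)} = 3 \left(q - 5\right) = 3 \left(-5 + q\right) = -15 + 3 q$)
$\left(T{\left(\frac{5}{6} \right)} + \left(-3 - 5\right) \left(-4\right)\right) 8 = \left(\left(-15 + 3 \cdot \frac{5}{6}\right) + \left(-3 - 5\right) \left(-4\right)\right) 8 = \left(\left(-15 + 3 \cdot 5 \cdot \frac{1}{6}\right) - -32\right) 8 = \left(\left(-15 + 3 \cdot \frac{5}{6}\right) + 32\right) 8 = \left(\left(-15 + \frac{5}{2}\right) + 32\right) 8 = \left(- \frac{25}{2} + 32\right) 8 = \frac{39}{2} \cdot 8 = 156$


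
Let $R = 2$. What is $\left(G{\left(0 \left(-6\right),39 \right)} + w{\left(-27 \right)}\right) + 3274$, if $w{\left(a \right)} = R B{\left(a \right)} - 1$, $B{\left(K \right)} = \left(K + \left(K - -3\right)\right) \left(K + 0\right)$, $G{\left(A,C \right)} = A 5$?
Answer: $6027$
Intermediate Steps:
$G{\left(A,C \right)} = 5 A$
$B{\left(K \right)} = K \left(3 + 2 K\right)$ ($B{\left(K \right)} = \left(K + \left(K + 3\right)\right) K = \left(K + \left(3 + K\right)\right) K = \left(3 + 2 K\right) K = K \left(3 + 2 K\right)$)
$w{\left(a \right)} = -1 + 2 a \left(3 + 2 a\right)$ ($w{\left(a \right)} = 2 a \left(3 + 2 a\right) - 1 = -1 + 2 a \left(3 + 2 a\right)$)
$\left(G{\left(0 \left(-6\right),39 \right)} + w{\left(-27 \right)}\right) + 3274 = \left(5 \cdot 0 \left(-6\right) - \left(1 + 54 \left(3 + 2 \left(-27\right)\right)\right)\right) + 3274 = \left(5 \cdot 0 - \left(1 + 54 \left(3 - 54\right)\right)\right) + 3274 = \left(0 - \left(1 + 54 \left(-51\right)\right)\right) + 3274 = \left(0 + \left(-1 + 2754\right)\right) + 3274 = \left(0 + 2753\right) + 3274 = 2753 + 3274 = 6027$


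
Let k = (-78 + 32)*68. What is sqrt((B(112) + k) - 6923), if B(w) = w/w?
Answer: 5*I*sqrt(402) ≈ 100.25*I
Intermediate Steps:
B(w) = 1
k = -3128 (k = -46*68 = -3128)
sqrt((B(112) + k) - 6923) = sqrt((1 - 3128) - 6923) = sqrt(-3127 - 6923) = sqrt(-10050) = 5*I*sqrt(402)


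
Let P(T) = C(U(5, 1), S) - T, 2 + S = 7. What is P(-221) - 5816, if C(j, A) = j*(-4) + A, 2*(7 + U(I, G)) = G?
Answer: -5564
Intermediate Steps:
U(I, G) = -7 + G/2
S = 5 (S = -2 + 7 = 5)
C(j, A) = A - 4*j (C(j, A) = -4*j + A = A - 4*j)
P(T) = 31 - T (P(T) = (5 - 4*(-7 + (½)*1)) - T = (5 - 4*(-7 + ½)) - T = (5 - 4*(-13/2)) - T = (5 + 26) - T = 31 - T)
P(-221) - 5816 = (31 - 1*(-221)) - 5816 = (31 + 221) - 5816 = 252 - 5816 = -5564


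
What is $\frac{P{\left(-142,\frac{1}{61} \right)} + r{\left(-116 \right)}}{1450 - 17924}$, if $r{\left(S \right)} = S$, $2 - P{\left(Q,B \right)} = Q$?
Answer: $- \frac{14}{8237} \approx -0.0016996$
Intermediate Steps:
$P{\left(Q,B \right)} = 2 - Q$
$\frac{P{\left(-142,\frac{1}{61} \right)} + r{\left(-116 \right)}}{1450 - 17924} = \frac{\left(2 - -142\right) - 116}{1450 - 17924} = \frac{\left(2 + 142\right) - 116}{-16474} = \left(144 - 116\right) \left(- \frac{1}{16474}\right) = 28 \left(- \frac{1}{16474}\right) = - \frac{14}{8237}$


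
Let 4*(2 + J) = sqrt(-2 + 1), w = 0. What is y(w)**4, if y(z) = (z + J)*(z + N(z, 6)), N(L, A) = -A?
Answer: 300753/16 - 10206*I ≈ 18797.0 - 10206.0*I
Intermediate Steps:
J = -2 + I/4 (J = -2 + sqrt(-2 + 1)/4 = -2 + sqrt(-1)/4 = -2 + I/4 ≈ -2.0 + 0.25*I)
y(z) = (-6 + z)*(-2 + z + I/4) (y(z) = (z + (-2 + I/4))*(z - 1*6) = (-2 + z + I/4)*(z - 6) = (-2 + z + I/4)*(-6 + z) = (-6 + z)*(-2 + z + I/4))
y(w)**4 = (12 + 0**2 - 3*I/2 + (1/4)*0*(-32 + I))**4 = (12 + 0 - 3*I/2 + 0)**4 = (12 - 3*I/2)**4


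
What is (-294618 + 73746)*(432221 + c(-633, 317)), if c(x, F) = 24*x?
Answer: -92110029288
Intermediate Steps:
(-294618 + 73746)*(432221 + c(-633, 317)) = (-294618 + 73746)*(432221 + 24*(-633)) = -220872*(432221 - 15192) = -220872*417029 = -92110029288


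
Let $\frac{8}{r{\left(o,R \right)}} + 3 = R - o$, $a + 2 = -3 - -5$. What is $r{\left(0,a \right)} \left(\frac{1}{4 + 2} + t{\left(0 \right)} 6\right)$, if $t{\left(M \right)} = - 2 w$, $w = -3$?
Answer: $- \frac{868}{9} \approx -96.444$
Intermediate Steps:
$a = 0$ ($a = -2 - -2 = -2 + \left(-3 + 5\right) = -2 + 2 = 0$)
$r{\left(o,R \right)} = \frac{8}{-3 + R - o}$ ($r{\left(o,R \right)} = \frac{8}{-3 + \left(R - o\right)} = \frac{8}{-3 + R - o}$)
$t{\left(M \right)} = 6$ ($t{\left(M \right)} = \left(-2\right) \left(-3\right) = 6$)
$r{\left(0,a \right)} \left(\frac{1}{4 + 2} + t{\left(0 \right)} 6\right) = - \frac{8}{3 + 0 - 0} \left(\frac{1}{4 + 2} + 6 \cdot 6\right) = - \frac{8}{3 + 0 + 0} \left(\frac{1}{6} + 36\right) = - \frac{8}{3} \left(\frac{1}{6} + 36\right) = \left(-8\right) \frac{1}{3} \cdot \frac{217}{6} = \left(- \frac{8}{3}\right) \frac{217}{6} = - \frac{868}{9}$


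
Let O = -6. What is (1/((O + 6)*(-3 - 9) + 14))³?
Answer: 1/2744 ≈ 0.00036443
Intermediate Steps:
(1/((O + 6)*(-3 - 9) + 14))³ = (1/((-6 + 6)*(-3 - 9) + 14))³ = (1/(0*(-12) + 14))³ = (1/(0 + 14))³ = (1/14)³ = 1/2744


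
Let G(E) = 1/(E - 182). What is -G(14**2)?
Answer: -1/14 ≈ -0.071429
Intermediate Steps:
G(E) = 1/(-182 + E)
-G(14**2) = -1/(-182 + 14**2) = -1/(-182 + 196) = -1/14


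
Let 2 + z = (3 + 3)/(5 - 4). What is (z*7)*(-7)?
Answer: -196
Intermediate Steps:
z = 4 (z = -2 + (3 + 3)/(5 - 4) = -2 + 6/1 = -2 + 6*1 = -2 + 6 = 4)
(z*7)*(-7) = (4*7)*(-7) = 28*(-7) = -196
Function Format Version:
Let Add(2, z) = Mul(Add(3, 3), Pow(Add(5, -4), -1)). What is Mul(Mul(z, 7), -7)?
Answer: -196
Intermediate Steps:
z = 4 (z = Add(-2, Mul(Add(3, 3), Pow(Add(5, -4), -1))) = Add(-2, Mul(6, Pow(1, -1))) = Add(-2, Mul(6, 1)) = Add(-2, 6) = 4)
Mul(Mul(z, 7), -7) = Mul(Mul(4, 7), -7) = Mul(28, -7) = -196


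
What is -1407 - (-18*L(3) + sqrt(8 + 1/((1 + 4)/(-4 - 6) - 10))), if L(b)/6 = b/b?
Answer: -1299 - sqrt(3486)/21 ≈ -1301.8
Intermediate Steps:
L(b) = 6 (L(b) = 6*(b/b) = 6*1 = 6)
-1407 - (-18*L(3) + sqrt(8 + 1/((1 + 4)/(-4 - 6) - 10))) = -1407 - (-18*6 + sqrt(8 + 1/((1 + 4)/(-4 - 6) - 10))) = -1407 - (-108 + sqrt(8 + 1/(5/(-10) - 10))) = -1407 - (-108 + sqrt(8 + 1/(5*(-1/10) - 10))) = -1407 - (-108 + sqrt(8 + 1/(-1/2 - 10))) = -1407 - (-108 + sqrt(8 + 1/(-21/2))) = -1407 - (-108 + sqrt(8 - 2/21)) = -1407 - (-108 + sqrt(166/21)) = -1407 - (-108 + sqrt(3486)/21) = -1407 + (108 - sqrt(3486)/21) = -1299 - sqrt(3486)/21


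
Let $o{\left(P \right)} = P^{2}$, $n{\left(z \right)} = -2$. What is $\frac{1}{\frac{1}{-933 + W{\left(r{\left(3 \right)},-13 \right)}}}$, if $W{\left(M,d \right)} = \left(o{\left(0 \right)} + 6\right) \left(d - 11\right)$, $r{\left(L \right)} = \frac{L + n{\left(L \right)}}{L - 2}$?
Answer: $-1077$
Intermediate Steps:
$r{\left(L \right)} = 1$ ($r{\left(L \right)} = \frac{L - 2}{L - 2} = \frac{-2 + L}{-2 + L} = 1$)
$W{\left(M,d \right)} = -66 + 6 d$ ($W{\left(M,d \right)} = \left(0^{2} + 6\right) \left(d - 11\right) = \left(0 + 6\right) \left(-11 + d\right) = 6 \left(-11 + d\right) = -66 + 6 d$)
$\frac{1}{\frac{1}{-933 + W{\left(r{\left(3 \right)},-13 \right)}}} = \frac{1}{\frac{1}{-933 + \left(-66 + 6 \left(-13\right)\right)}} = \frac{1}{\frac{1}{-933 - 144}} = \frac{1}{\frac{1}{-1077}} = \frac{1}{- \frac{1}{1077}} = -1077$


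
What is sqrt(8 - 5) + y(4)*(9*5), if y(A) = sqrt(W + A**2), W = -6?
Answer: sqrt(3) + 45*sqrt(10) ≈ 144.03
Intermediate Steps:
y(A) = sqrt(-6 + A**2)
sqrt(8 - 5) + y(4)*(9*5) = sqrt(8 - 5) + sqrt(-6 + 4**2)*(9*5) = sqrt(3) + sqrt(-6 + 16)*45 = sqrt(3) + sqrt(10)*45 = sqrt(3) + 45*sqrt(10)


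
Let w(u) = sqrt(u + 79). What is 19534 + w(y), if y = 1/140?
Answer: 19534 + 3*sqrt(43015)/70 ≈ 19543.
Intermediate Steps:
y = 1/140 ≈ 0.0071429
w(u) = sqrt(79 + u)
19534 + w(y) = 19534 + sqrt(79 + 1/140) = 19534 + sqrt(11061/140) = 19534 + 3*sqrt(43015)/70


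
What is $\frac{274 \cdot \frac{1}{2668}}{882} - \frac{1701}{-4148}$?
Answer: $\frac{125121529}{305030439} \approx 0.41019$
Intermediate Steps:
$\frac{274 \cdot \frac{1}{2668}}{882} - \frac{1701}{-4148} = 274 \cdot \frac{1}{2668} \cdot \frac{1}{882} - - \frac{1701}{4148} = \frac{137}{1334} \cdot \frac{1}{882} + \frac{1701}{4148} = \frac{137}{1176588} + \frac{1701}{4148} = \frac{125121529}{305030439}$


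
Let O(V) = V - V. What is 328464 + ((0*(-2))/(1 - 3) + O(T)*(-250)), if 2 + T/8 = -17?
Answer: 328464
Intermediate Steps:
T = -152 (T = -16 + 8*(-17) = -16 - 136 = -152)
O(V) = 0
328464 + ((0*(-2))/(1 - 3) + O(T)*(-250)) = 328464 + ((0*(-2))/(1 - 3) + 0*(-250)) = 328464 + (0/(-2) + 0) = 328464 + (0*(-1/2) + 0) = 328464 + (0 + 0) = 328464 + 0 = 328464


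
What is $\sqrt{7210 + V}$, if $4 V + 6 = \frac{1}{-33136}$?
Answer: $\frac{\sqrt{1978723329033}}{16568} \approx 84.903$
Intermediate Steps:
$V = - \frac{198817}{132544}$ ($V = - \frac{3}{2} + \frac{1}{4 \left(-33136\right)} = - \frac{3}{2} + \frac{1}{4} \left(- \frac{1}{33136}\right) = - \frac{3}{2} - \frac{1}{132544} = - \frac{198817}{132544} \approx -1.5$)
$\sqrt{7210 + V} = \sqrt{7210 - \frac{198817}{132544}} = \sqrt{\frac{955443423}{132544}} = \frac{\sqrt{1978723329033}}{16568}$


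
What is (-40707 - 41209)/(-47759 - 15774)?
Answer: 81916/63533 ≈ 1.2893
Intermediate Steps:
(-40707 - 41209)/(-47759 - 15774) = -81916/(-63533) = -81916*(-1/63533) = 81916/63533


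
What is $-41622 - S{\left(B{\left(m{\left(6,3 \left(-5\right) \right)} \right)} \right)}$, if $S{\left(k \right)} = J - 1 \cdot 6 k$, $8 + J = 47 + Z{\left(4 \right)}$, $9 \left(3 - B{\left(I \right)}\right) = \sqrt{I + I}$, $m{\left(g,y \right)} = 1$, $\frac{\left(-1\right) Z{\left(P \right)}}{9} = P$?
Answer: $-41607 - \frac{2 \sqrt{2}}{3} \approx -41608.0$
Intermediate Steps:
$Z{\left(P \right)} = - 9 P$
$B{\left(I \right)} = 3 - \frac{\sqrt{2} \sqrt{I}}{9}$ ($B{\left(I \right)} = 3 - \frac{\sqrt{I + I}}{9} = 3 - \frac{\sqrt{2 I}}{9} = 3 - \frac{\sqrt{2} \sqrt{I}}{9}$)
$J = 3$ ($J = -8 + \left(47 - 36\right) = -8 + 11 = 3$)
$S{\left(k \right)} = 3 - 6 k$ ($S{\left(k \right)} = 3 - 1 \cdot 6 k = 3 - 6 k$)
$-41622 - S{\left(B{\left(m{\left(6,3 \left(-5\right) \right)} \right)} \right)} = -41622 - \left(3 - 6 \left(3 - \frac{\sqrt{2} \sqrt{1}}{9}\right)\right) = -41622 - \left(3 - 6 \left(3 - \frac{1}{9} \sqrt{2} \cdot 1\right)\right) = -41622 - \left(3 - 6 \left(3 - \frac{\sqrt{2}}{9}\right)\right) = -41622 - \left(3 - \left(18 - \frac{2 \sqrt{2}}{3}\right)\right) = -41622 - \left(-15 + \frac{2 \sqrt{2}}{3}\right) = -41622 + \left(15 - \frac{2 \sqrt{2}}{3}\right) = -41607 - \frac{2 \sqrt{2}}{3}$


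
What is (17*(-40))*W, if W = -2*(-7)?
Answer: -9520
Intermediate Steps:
W = 14
(17*(-40))*W = (17*(-40))*14 = -680*14 = -9520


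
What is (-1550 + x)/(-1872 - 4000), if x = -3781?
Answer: 5331/5872 ≈ 0.90787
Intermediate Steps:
(-1550 + x)/(-1872 - 4000) = (-1550 - 3781)/(-1872 - 4000) = -5331/(-5872) = -5331*(-1/5872) = 5331/5872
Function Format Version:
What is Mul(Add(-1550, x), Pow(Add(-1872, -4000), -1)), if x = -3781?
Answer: Rational(5331, 5872) ≈ 0.90787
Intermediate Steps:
Mul(Add(-1550, x), Pow(Add(-1872, -4000), -1)) = Mul(Add(-1550, -3781), Pow(Add(-1872, -4000), -1)) = Mul(-5331, Pow(-5872, -1)) = Mul(-5331, Rational(-1, 5872)) = Rational(5331, 5872)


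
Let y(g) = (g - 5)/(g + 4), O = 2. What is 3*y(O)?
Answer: -3/2 ≈ -1.5000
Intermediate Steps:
y(g) = (-5 + g)/(4 + g)
3*y(O) = 3*((-5 + 2)/(4 + 2)) = 3*(-3/6) = 3*((⅙)*(-3)) = 3*(-½) = -3/2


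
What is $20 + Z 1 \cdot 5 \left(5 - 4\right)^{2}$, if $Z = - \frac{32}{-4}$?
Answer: $60$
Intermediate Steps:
$Z = 8$ ($Z = \left(-32\right) \left(- \frac{1}{4}\right) = 8$)
$20 + Z 1 \cdot 5 \left(5 - 4\right)^{2} = 20 + 8 \cdot 1 \cdot 5 \left(5 - 4\right)^{2} = 20 + 8 \cdot 5 \cdot 1^{2} = 20 + 8 \cdot 5 \cdot 1 = 20 + 8 \cdot 5 = 20 + 40 = 60$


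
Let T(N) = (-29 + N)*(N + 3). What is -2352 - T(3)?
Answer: -2196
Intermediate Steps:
T(N) = (-29 + N)*(3 + N)
-2352 - T(3) = -2352 - (-87 + 3² - 26*3) = -2352 - (-87 + 9 - 78) = -2352 - 1*(-156) = -2352 + 156 = -2196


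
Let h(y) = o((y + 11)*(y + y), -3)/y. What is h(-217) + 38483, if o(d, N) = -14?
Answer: 1192975/31 ≈ 38483.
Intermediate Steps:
h(y) = -14/y
h(-217) + 38483 = -14/(-217) + 38483 = -14*(-1/217) + 38483 = 2/31 + 38483 = 1192975/31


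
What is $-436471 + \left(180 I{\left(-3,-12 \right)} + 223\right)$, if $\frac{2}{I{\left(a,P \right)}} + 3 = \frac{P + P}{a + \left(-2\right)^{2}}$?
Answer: $- \frac{1308784}{3} \approx -4.3626 \cdot 10^{5}$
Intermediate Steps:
$I{\left(a,P \right)} = \frac{2}{-3 + \frac{2 P}{4 + a}}$ ($I{\left(a,P \right)} = \frac{2}{-3 + \frac{P + P}{a + \left(-2\right)^{2}}} = \frac{2}{-3 + \frac{2 P}{a + 4}} = \frac{2}{-3 + \frac{2 P}{4 + a}}$)
$-436471 + \left(180 I{\left(-3,-12 \right)} + 223\right) = -436471 + \left(180 \frac{2 \left(-4 - -3\right)}{12 - -24 + 3 \left(-3\right)} + 223\right) = -436471 + \left(180 \frac{2 \left(-4 + 3\right)}{12 + 24 - 9} + 223\right) = -436471 + \left(180 \cdot 2 \cdot \frac{1}{27} \left(-1\right) + 223\right) = -436471 + \left(180 \left(- \frac{2}{27}\right) + 223\right) = -436471 + \left(- \frac{40}{3} + 223\right) = -436471 + \frac{629}{3} = - \frac{1308784}{3}$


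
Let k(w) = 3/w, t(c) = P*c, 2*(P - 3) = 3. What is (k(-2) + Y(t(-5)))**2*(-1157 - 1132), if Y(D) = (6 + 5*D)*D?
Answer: -210032324649/16 ≈ -1.3127e+10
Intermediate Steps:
P = 9/2 (P = 3 + (1/2)*3 = 3 + 3/2 = 9/2 ≈ 4.5000)
t(c) = 9*c/2
Y(D) = D*(6 + 5*D)
(k(-2) + Y(t(-5)))**2*(-1157 - 1132) = (3/(-2) + ((9/2)*(-5))*(6 + 5*((9/2)*(-5))))**2*(-1157 - 1132) = (3*(-1/2) - 45*(6 + 5*(-45/2))/2)**2*(-2289) = (-3/2 - 45*(6 - 225/2)/2)**2*(-2289) = (-3/2 - 45/2*(-213/2))**2*(-2289) = (-3/2 + 9585/4)**2*(-2289) = (9579/4)**2*(-2289) = (91757241/16)*(-2289) = -210032324649/16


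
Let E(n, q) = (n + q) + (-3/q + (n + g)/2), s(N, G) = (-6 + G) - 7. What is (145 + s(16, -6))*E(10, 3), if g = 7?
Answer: 2583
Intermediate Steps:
s(N, G) = -13 + G
E(n, q) = 7/2 + q - 3/q + 3*n/2 (E(n, q) = (n + q) + (-3/q + (n + 7)/2) = (n + q) + (-3/q + (7 + n)*(½)) = (n + q) + (-3/q + (7/2 + n/2)) = (n + q) + (7/2 + n/2 - 3/q) = 7/2 + q - 3/q + 3*n/2)
(145 + s(16, -6))*E(10, 3) = (145 + (-13 - 6))*(7/2 + 3 - 3/3 + (3/2)*10) = (145 - 19)*(7/2 + 3 - 3*⅓ + 15) = 126*(7/2 + 3 - 1 + 15) = 126*(41/2) = 2583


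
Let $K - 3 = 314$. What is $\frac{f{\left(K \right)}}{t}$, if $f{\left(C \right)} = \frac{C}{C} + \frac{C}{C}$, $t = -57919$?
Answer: $- \frac{2}{57919} \approx -3.4531 \cdot 10^{-5}$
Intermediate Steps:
$K = 317$ ($K = 3 + 314 = 317$)
$f{\left(C \right)} = 2$ ($f{\left(C \right)} = 1 + 1 = 2$)
$\frac{f{\left(K \right)}}{t} = \frac{2}{-57919} = 2 \left(- \frac{1}{57919}\right) = - \frac{2}{57919}$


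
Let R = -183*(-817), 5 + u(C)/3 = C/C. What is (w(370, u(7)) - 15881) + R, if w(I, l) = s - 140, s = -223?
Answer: 133267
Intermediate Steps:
u(C) = -12 (u(C) = -15 + 3*(C/C) = -15 + 3*1 = -15 + 3 = -12)
R = 149511
w(I, l) = -363 (w(I, l) = -223 - 140 = -363)
(w(370, u(7)) - 15881) + R = (-363 - 15881) + 149511 = -16244 + 149511 = 133267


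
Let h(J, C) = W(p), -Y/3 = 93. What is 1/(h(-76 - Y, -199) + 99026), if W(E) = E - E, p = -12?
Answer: 1/99026 ≈ 1.0098e-5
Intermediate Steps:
Y = -279 (Y = -3*93 = -279)
W(E) = 0
h(J, C) = 0
1/(h(-76 - Y, -199) + 99026) = 1/(0 + 99026) = 1/99026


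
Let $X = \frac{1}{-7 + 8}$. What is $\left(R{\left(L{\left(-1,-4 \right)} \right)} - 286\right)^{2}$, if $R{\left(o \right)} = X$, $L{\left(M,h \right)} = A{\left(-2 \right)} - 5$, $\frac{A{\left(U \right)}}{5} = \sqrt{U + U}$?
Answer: $81225$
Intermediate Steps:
$A{\left(U \right)} = 5 \sqrt{2} \sqrt{U}$ ($A{\left(U \right)} = 5 \sqrt{U + U} = 5 \sqrt{2 U} = 5 \sqrt{2} \sqrt{U}$)
$X = 1$ ($X = 1^{-1} = 1$)
$L{\left(M,h \right)} = -5 + 10 i$ ($L{\left(M,h \right)} = 5 \sqrt{2} \sqrt{-2} - 5 = 5 \sqrt{2} i \sqrt{2} - 5 = 10 i - 5 = -5 + 10 i$)
$R{\left(o \right)} = 1$
$\left(R{\left(L{\left(-1,-4 \right)} \right)} - 286\right)^{2} = \left(1 - 286\right)^{2} = \left(-285\right)^{2} = 81225$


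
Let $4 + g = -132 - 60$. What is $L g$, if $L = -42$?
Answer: $8232$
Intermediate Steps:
$g = -196$ ($g = -4 - 192 = -196$)
$L g = \left(-42\right) \left(-196\right) = 8232$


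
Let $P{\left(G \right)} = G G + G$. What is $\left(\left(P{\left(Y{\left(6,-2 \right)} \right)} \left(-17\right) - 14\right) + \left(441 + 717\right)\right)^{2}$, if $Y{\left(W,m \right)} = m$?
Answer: $1232100$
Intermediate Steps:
$P{\left(G \right)} = G + G^{2}$ ($P{\left(G \right)} = G^{2} + G = G + G^{2}$)
$\left(\left(P{\left(Y{\left(6,-2 \right)} \right)} \left(-17\right) - 14\right) + \left(441 + 717\right)\right)^{2} = \left(\left(- 2 \left(1 - 2\right) \left(-17\right) - 14\right) + \left(441 + 717\right)\right)^{2} = \left(\left(\left(-2\right) \left(-1\right) \left(-17\right) - 14\right) + 1158\right)^{2} = \left(\left(2 \left(-17\right) - 14\right) + 1158\right)^{2} = \left(\left(-34 - 14\right) + 1158\right)^{2} = \left(-48 + 1158\right)^{2} = 1110^{2} = 1232100$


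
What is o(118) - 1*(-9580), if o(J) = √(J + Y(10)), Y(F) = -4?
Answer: 9580 + √114 ≈ 9590.7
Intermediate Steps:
o(J) = √(-4 + J) (o(J) = √(J - 4) = √(-4 + J))
o(118) - 1*(-9580) = √(-4 + 118) - 1*(-9580) = √114 + 9580 = 9580 + √114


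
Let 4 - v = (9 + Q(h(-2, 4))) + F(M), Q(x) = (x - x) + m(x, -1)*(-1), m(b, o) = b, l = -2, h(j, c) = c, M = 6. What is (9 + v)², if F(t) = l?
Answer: 100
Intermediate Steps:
F(t) = -2
Q(x) = -x (Q(x) = (x - x) + x*(-1) = 0 - x = -x)
v = 1 (v = 4 - ((9 - 1*4) - 2) = 4 - ((9 - 4) - 2) = 4 - (5 - 2) = 4 - 1*3 = 4 - 3 = 1)
(9 + v)² = (9 + 1)² = 10² = 100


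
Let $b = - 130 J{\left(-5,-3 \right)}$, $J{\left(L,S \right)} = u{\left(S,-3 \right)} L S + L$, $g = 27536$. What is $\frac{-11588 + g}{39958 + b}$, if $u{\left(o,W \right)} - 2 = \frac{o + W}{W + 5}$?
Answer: $\frac{2658}{7093} \approx 0.37474$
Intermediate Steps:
$u{\left(o,W \right)} = 2 + \frac{W + o}{5 + W}$ ($u{\left(o,W \right)} = 2 + \frac{o + W}{W + 5} = 2 + \frac{W + o}{5 + W}$)
$J{\left(L,S \right)} = L + L S \left(\frac{1}{2} + \frac{S}{2}\right)$ ($J{\left(L,S \right)} = \frac{10 + S + 3 \left(-3\right)}{5 - 3} L S + L = \frac{10 + S - 9}{2} L S + L = \frac{1 + S}{2} L S + L = \left(\frac{1}{2} + \frac{S}{2}\right) L S + L = L \left(\frac{1}{2} + \frac{S}{2}\right) S + L = L S \left(\frac{1}{2} + \frac{S}{2}\right) + L = L + L S \left(\frac{1}{2} + \frac{S}{2}\right)$)
$b = 2600$ ($b = - 130 \cdot \frac{1}{2} \left(-5\right) \left(2 - 3 \left(1 - 3\right)\right) = - 130 \cdot \frac{1}{2} \left(-5\right) \left(2 - -6\right) = - 130 \cdot \frac{1}{2} \left(-5\right) \left(2 + 6\right) = - 130 \cdot \frac{1}{2} \left(-5\right) 8 = \left(-130\right) \left(-20\right) = 2600$)
$\frac{-11588 + g}{39958 + b} = \frac{-11588 + 27536}{39958 + 2600} = \frac{15948}{42558} = 15948 \cdot \frac{1}{42558} = \frac{2658}{7093}$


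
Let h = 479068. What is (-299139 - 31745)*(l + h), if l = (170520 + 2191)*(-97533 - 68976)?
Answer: 9515382346068604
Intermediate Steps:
l = -28757935899 (l = 172711*(-166509) = -28757935899)
(-299139 - 31745)*(l + h) = (-299139 - 31745)*(-28757935899 + 479068) = -330884*(-28757456831) = 9515382346068604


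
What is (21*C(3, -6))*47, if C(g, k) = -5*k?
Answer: 29610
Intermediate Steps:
(21*C(3, -6))*47 = (21*(-5*(-6)))*47 = (21*30)*47 = 630*47 = 29610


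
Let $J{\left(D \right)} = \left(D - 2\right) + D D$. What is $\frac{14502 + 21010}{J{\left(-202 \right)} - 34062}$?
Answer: $\frac{17756}{3269} \approx 5.4316$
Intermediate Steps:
$J{\left(D \right)} = -2 + D + D^{2}$ ($J{\left(D \right)} = \left(-2 + D\right) + D^{2} = -2 + D + D^{2}$)
$\frac{14502 + 21010}{J{\left(-202 \right)} - 34062} = \frac{14502 + 21010}{\left(-2 - 202 + \left(-202\right)^{2}\right) - 34062} = \frac{35512}{\left(-2 - 202 + 40804\right) - 34062} = \frac{35512}{40600 - 34062} = \frac{35512}{6538} = 35512 \cdot \frac{1}{6538} = \frac{17756}{3269}$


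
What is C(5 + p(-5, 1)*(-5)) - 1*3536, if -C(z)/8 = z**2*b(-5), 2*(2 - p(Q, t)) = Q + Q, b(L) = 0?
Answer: -3536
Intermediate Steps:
p(Q, t) = 2 - Q (p(Q, t) = 2 - (Q + Q)/2 = 2 - Q)
C(z) = 0 (C(z) = -8*z**2*0 = -8*0 = 0)
C(5 + p(-5, 1)*(-5)) - 1*3536 = 0 - 1*3536 = 0 - 3536 = -3536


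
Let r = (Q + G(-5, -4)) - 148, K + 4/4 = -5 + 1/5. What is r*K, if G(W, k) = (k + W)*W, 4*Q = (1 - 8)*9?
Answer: 2755/4 ≈ 688.75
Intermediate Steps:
Q = -63/4 (Q = ((1 - 8)*9)/4 = (-7*9)/4 = (1/4)*(-63) = -63/4 ≈ -15.750)
G(W, k) = W*(W + k) (G(W, k) = (W + k)*W = W*(W + k))
K = -29/5 (K = -1 + (-5 + 1/5) = -1 - 24/5 = -29/5 ≈ -5.8000)
r = -475/4 (r = (-63/4 - 5*(-5 - 4)) - 148 = (-63/4 - 5*(-9)) - 148 = (-63/4 + 45) - 148 = 117/4 - 148 = -475/4 ≈ -118.75)
r*K = -475/4*(-29/5) = 2755/4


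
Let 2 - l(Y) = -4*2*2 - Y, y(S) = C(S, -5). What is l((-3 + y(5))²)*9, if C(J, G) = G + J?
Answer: 243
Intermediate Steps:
y(S) = -5 + S
l(Y) = 18 + Y (l(Y) = 2 - (-4*2*2 - Y) = 2 - (-8*2 - Y) = 2 - (-16 - Y) = 2 + (16 + Y) = 18 + Y)
l((-3 + y(5))²)*9 = (18 + (-3 + (-5 + 5))²)*9 = (18 + (-3 + 0)²)*9 = (18 + (-3)²)*9 = (18 + 9)*9 = 27*9 = 243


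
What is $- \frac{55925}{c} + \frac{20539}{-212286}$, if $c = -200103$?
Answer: $\frac{862464337}{4719896162} \approx 0.18273$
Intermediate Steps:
$- \frac{55925}{c} + \frac{20539}{-212286} = - \frac{55925}{-200103} + \frac{20539}{-212286} = \left(-55925\right) \left(- \frac{1}{200103}\right) + 20539 \left(- \frac{1}{212286}\right) = \frac{55925}{200103} - \frac{20539}{212286} = \frac{862464337}{4719896162}$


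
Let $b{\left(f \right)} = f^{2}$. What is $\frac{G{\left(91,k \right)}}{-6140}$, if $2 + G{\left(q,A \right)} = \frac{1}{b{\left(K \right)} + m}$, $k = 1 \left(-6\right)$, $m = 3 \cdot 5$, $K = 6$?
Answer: $\frac{101}{313140} \approx 0.00032254$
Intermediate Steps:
$m = 15$
$k = -6$
$G{\left(q,A \right)} = - \frac{101}{51}$ ($G{\left(q,A \right)} = -2 + \frac{1}{6^{2} + 15} = -2 + \frac{1}{36 + 15} = -2 + \frac{1}{51} = - \frac{101}{51}$)
$\frac{G{\left(91,k \right)}}{-6140} = - \frac{101}{51 \left(-6140\right)} = \left(- \frac{101}{51}\right) \left(- \frac{1}{6140}\right) = \frac{101}{313140}$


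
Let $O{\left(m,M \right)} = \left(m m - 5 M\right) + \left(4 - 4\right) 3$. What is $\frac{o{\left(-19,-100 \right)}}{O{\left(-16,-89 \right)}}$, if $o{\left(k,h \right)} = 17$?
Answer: $\frac{17}{701} \approx 0.024251$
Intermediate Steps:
$O{\left(m,M \right)} = m^{2} - 5 M$ ($O{\left(m,M \right)} = \left(m^{2} - 5 M\right) + 0 \cdot 3 = \left(m^{2} - 5 M\right) + 0 = m^{2} - 5 M$)
$\frac{o{\left(-19,-100 \right)}}{O{\left(-16,-89 \right)}} = \frac{17}{\left(-16\right)^{2} - -445} = \frac{17}{256 + 445} = \frac{17}{701}$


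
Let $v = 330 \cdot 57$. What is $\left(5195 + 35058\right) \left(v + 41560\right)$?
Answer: $2430073610$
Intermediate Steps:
$v = 18810$
$\left(5195 + 35058\right) \left(v + 41560\right) = \left(5195 + 35058\right) \left(18810 + 41560\right) = 40253 \cdot 60370 = 2430073610$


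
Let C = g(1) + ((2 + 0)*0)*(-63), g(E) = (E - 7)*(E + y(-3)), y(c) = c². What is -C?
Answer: 60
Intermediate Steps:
g(E) = (-7 + E)*(9 + E) (g(E) = (E - 7)*(E + (-3)²) = (-7 + E)*(E + 9) = (-7 + E)*(9 + E))
C = -60 (C = (-63 + 1² + 2*1) + ((2 + 0)*0)*(-63) = (-63 + 1 + 2) + (2*0)*(-63) = -60 + 0*(-63) = -60 + 0 = -60)
-C = -1*(-60) = 60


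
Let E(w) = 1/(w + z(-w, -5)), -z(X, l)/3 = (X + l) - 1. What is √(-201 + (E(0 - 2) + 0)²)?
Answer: I*√20099/10 ≈ 14.177*I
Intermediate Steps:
z(X, l) = 3 - 3*X - 3*l (z(X, l) = -3*((X + l) - 1) = -3*(-1 + X + l) = 3 - 3*X - 3*l)
E(w) = 1/(18 + 4*w) (E(w) = 1/(w + (3 - (-3)*w - 3*(-5))) = 1/(w + (3 + 3*w + 15)) = 1/(w + (18 + 3*w)) = 1/(18 + 4*w))
√(-201 + (E(0 - 2) + 0)²) = √(-201 + (1/(2*(9 + 2*(0 - 2))) + 0)²) = √(-201 + (1/(2*(9 + 2*(-2))) + 0)²) = √(-201 + (1/(2*(9 - 4)) + 0)²) = √(-201 + ((½)/5 + 0)²) = √(-201 + ((½)*(⅕) + 0)²) = √(-201 + (⅒ + 0)²) = √(-201 + (⅒)²) = √(-201 + 1/100) = √(-20099/100) = I*√20099/10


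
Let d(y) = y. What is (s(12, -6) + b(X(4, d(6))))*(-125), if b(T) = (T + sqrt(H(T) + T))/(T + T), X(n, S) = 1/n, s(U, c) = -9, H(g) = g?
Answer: 2125/2 - 125*sqrt(2) ≈ 885.72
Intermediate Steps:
b(T) = (T + sqrt(2)*sqrt(T))/(2*T) (b(T) = (T + sqrt(T + T))/(T + T) = (T + sqrt(2*T))/((2*T)) = (T + sqrt(2)*sqrt(T))*(1/(2*T)) = (T + sqrt(2)*sqrt(T))/(2*T))
(s(12, -6) + b(X(4, d(6))))*(-125) = (-9 + (1/4 + sqrt(2)*sqrt(1/4))/(2*(1/4)))*(-125) = (-9 + (1/2)*4*(1/4 + sqrt(2)*(1/2)))*(-125) = (-9 + (1/2)*4*(1/4 + sqrt(2)/2))*(-125) = (-9 + (1/2 + sqrt(2)))*(-125) = (-17/2 + sqrt(2))*(-125) = 2125/2 - 125*sqrt(2)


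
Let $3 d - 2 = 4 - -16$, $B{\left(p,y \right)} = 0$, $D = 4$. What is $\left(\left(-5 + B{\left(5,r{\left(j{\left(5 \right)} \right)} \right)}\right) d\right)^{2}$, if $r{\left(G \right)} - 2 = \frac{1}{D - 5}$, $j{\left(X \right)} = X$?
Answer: $\frac{12100}{9} \approx 1344.4$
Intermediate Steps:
$r{\left(G \right)} = 1$ ($r{\left(G \right)} = 2 + \frac{1}{4 - 5} = 2 + \frac{1}{-1} = 2 - 1 = 1$)
$d = \frac{22}{3}$ ($d = \frac{2}{3} + \frac{4 - -16}{3} = \frac{2}{3} + \frac{4 + 16}{3} = \frac{2}{3} + \frac{1}{3} \cdot 20 = \frac{2}{3} + \frac{20}{3} = \frac{22}{3} \approx 7.3333$)
$\left(\left(-5 + B{\left(5,r{\left(j{\left(5 \right)} \right)} \right)}\right) d\right)^{2} = \left(\left(-5 + 0\right) \frac{22}{3}\right)^{2} = \left(\left(-5\right) \frac{22}{3}\right)^{2} = \left(- \frac{110}{3}\right)^{2} = \frac{12100}{9}$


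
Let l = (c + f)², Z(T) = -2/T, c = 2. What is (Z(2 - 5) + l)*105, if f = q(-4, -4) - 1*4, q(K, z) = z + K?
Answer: 10570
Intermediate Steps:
q(K, z) = K + z
f = -12 (f = (-4 - 4) - 1*4 = -8 - 4 = -12)
l = 100 (l = (2 - 12)² = (-10)² = 100)
(Z(2 - 5) + l)*105 = (-2/(2 - 5) + 100)*105 = (-2/(-3) + 100)*105 = (-2*(-⅓) + 100)*105 = (⅔ + 100)*105 = (302/3)*105 = 10570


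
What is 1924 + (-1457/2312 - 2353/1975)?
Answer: 8777051089/4566200 ≈ 1922.2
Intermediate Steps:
1924 + (-1457/2312 - 2353/1975) = 1924 - 8317711/4566200 = 8777051089/4566200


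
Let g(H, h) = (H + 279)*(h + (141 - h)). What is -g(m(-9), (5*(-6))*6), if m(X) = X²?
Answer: -50760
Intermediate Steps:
g(H, h) = 39339 + 141*H (g(H, h) = (279 + H)*141 = 39339 + 141*H)
-g(m(-9), (5*(-6))*6) = -(39339 + 141*(-9)²) = -(39339 + 141*81) = -(39339 + 11421) = -1*50760 = -50760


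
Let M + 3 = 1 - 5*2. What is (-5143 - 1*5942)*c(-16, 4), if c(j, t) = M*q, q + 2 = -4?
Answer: -798120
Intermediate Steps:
q = -6 (q = -2 - 4 = -6)
M = -12 (M = -3 + (1 - 5*2) = -3 + (1 - 10) = -3 - 9 = -12)
c(j, t) = 72 (c(j, t) = -12*(-6) = 72)
(-5143 - 1*5942)*c(-16, 4) = (-5143 - 1*5942)*72 = (-5143 - 5942)*72 = -11085*72 = -798120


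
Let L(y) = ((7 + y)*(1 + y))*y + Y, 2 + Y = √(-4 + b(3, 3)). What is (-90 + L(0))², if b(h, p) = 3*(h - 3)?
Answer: 8460 - 368*I ≈ 8460.0 - 368.0*I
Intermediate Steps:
b(h, p) = -9 + 3*h (b(h, p) = 3*(-3 + h) = -9 + 3*h)
Y = -2 + 2*I (Y = -2 + √(-4 + (-9 + 3*3)) = -2 + √(-4 + (-9 + 9)) = -2 + √(-4 + 0) = -2 + √(-4) = -2 + 2*I ≈ -2.0 + 2.0*I)
L(y) = -2 + 2*I + y*(1 + y)*(7 + y) (L(y) = ((7 + y)*(1 + y))*y + (-2 + 2*I) = ((1 + y)*(7 + y))*y + (-2 + 2*I) = y*(1 + y)*(7 + y) + (-2 + 2*I) = -2 + 2*I + y*(1 + y)*(7 + y))
(-90 + L(0))² = (-90 + (-2 + 0³ + 2*I + 7*0 + 8*0²))² = (-90 + (-2 + 0 + 2*I + 0 + 8*0))² = (-90 + (-2 + 0 + 2*I + 0 + 0))² = (-90 + (-2 + 2*I))² = (-92 + 2*I)²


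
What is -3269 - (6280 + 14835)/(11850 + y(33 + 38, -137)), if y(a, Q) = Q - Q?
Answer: -7751753/2370 ≈ -3270.8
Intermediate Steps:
y(a, Q) = 0
-3269 - (6280 + 14835)/(11850 + y(33 + 38, -137)) = -3269 - (6280 + 14835)/(11850 + 0) = -3269 - 21115/11850 = -3269 - 1*4223/2370 = -3269 - 4223/2370 = -7751753/2370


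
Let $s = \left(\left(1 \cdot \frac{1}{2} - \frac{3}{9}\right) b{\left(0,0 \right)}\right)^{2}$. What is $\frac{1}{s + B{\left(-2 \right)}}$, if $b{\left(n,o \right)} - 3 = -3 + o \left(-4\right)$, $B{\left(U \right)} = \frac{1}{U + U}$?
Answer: $-4$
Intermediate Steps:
$B{\left(U \right)} = \frac{1}{2 U}$
$b{\left(n,o \right)} = - 4 o$ ($b{\left(n,o \right)} = 3 + \left(-3 + o \left(-4\right)\right) = 3 - \left(3 + 4 o\right) = - 4 o$)
$s = 0$ ($s = \left(\left(1 \cdot \frac{1}{2} - \frac{3}{9}\right) \left(\left(-4\right) 0\right)\right)^{2} = \left(\left(1 \cdot \frac{1}{2} - \frac{1}{3}\right) 0\right)^{2} = \left(\left(\frac{1}{2} - \frac{1}{3}\right) 0\right)^{2} = \left(\frac{1}{6} \cdot 0\right)^{2} = 0^{2} = 0$)
$\frac{1}{s + B{\left(-2 \right)}} = \frac{1}{0 + \frac{1}{2 \left(-2\right)}} = \frac{1}{0 + \frac{1}{2} \left(- \frac{1}{2}\right)} = \frac{1}{0 - \frac{1}{4}} = \frac{1}{- \frac{1}{4}} = -4$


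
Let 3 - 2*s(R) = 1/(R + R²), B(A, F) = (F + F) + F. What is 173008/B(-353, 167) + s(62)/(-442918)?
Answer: 199540240567037/577832594472 ≈ 345.33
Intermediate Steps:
B(A, F) = 3*F (B(A, F) = 2*F + F = 3*F)
s(R) = 3/2 - 1/(2*(R + R²))
173008/B(-353, 167) + s(62)/(-442918) = 173008/((3*167)) + ((½)*(-1 + 3*62 + 3*62²)/(62*(1 + 62)))/(-442918) = 173008/501 + ((½)*(1/62)*(-1 + 186 + 3*3844)/63)*(-1/442918) = 173008*(1/501) + ((½)*(1/62)*(1/63)*(-1 + 186 + 11532))*(-1/442918) = 173008/501 + ((½)*(1/62)*(1/63)*11717)*(-1/442918) = 173008/501 + (11717/7812)*(-1/442918) = 173008/501 - 11717/3460075416 = 199540240567037/577832594472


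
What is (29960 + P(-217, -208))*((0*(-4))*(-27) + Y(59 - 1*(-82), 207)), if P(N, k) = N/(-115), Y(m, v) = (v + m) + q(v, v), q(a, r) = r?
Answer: 382463487/23 ≈ 1.6629e+7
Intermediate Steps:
Y(m, v) = m + 2*v (Y(m, v) = (v + m) + v = (m + v) + v = m + 2*v)
P(N, k) = -N/115 (P(N, k) = N*(-1/115) = -N/115)
(29960 + P(-217, -208))*((0*(-4))*(-27) + Y(59 - 1*(-82), 207)) = (29960 - 1/115*(-217))*((0*(-4))*(-27) + ((59 - 1*(-82)) + 2*207)) = (29960 + 217/115)*(0*(-27) + ((59 + 82) + 414)) = 3445617*(0 + (141 + 414))/115 = 3445617*(0 + 555)/115 = (3445617/115)*555 = 382463487/23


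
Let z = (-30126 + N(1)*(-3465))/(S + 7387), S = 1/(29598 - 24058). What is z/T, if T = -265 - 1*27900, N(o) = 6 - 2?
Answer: 16245496/76841594991 ≈ 0.00021142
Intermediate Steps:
N(o) = 4
S = 1/5540 ≈ 0.00018051
T = -28165 (T = -265 - 27900 = -28165)
z = -81227480/13641327 (z = (-30126 + 4*(-3465))/(1/5540 + 7387) = (-30126 - 13860)/(40923981/5540) = -43986*5540/40923981 = -81227480/13641327 ≈ -5.9545)
z/T = -81227480/13641327/(-28165) = -81227480/13641327*(-1/28165) = 16245496/76841594991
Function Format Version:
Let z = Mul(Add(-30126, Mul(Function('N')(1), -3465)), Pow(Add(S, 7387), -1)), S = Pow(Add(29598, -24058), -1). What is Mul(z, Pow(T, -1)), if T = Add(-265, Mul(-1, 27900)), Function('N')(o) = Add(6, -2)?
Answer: Rational(16245496, 76841594991) ≈ 0.00021142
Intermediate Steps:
Function('N')(o) = 4
S = Rational(1, 5540) (S = Pow(5540, -1) = Rational(1, 5540) ≈ 0.00018051)
T = -28165 (T = Add(-265, -27900) = -28165)
z = Rational(-81227480, 13641327) (z = Mul(Add(-30126, Mul(4, -3465)), Pow(Add(Rational(1, 5540), 7387), -1)) = Mul(Add(-30126, -13860), Pow(Rational(40923981, 5540), -1)) = Mul(-43986, Rational(5540, 40923981)) = Rational(-81227480, 13641327) ≈ -5.9545)
Mul(z, Pow(T, -1)) = Mul(Rational(-81227480, 13641327), Pow(-28165, -1)) = Mul(Rational(-81227480, 13641327), Rational(-1, 28165)) = Rational(16245496, 76841594991)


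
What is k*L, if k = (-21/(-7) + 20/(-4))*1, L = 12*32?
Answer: -768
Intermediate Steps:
L = 384
k = -2 (k = (-21*(-1/7) + 20*(-1/4))*1 = (3 - 5)*1 = -2*1 = -2)
k*L = -2*384 = -768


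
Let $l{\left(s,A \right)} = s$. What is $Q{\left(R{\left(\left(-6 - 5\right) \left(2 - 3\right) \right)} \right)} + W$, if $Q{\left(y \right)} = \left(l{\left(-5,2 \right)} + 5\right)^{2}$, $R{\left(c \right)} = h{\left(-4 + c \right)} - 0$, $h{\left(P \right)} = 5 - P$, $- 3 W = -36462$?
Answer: $12154$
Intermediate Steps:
$W = 12154$ ($W = \left(- \frac{1}{3}\right) \left(-36462\right) = 12154$)
$R{\left(c \right)} = 9 - c$ ($R{\left(c \right)} = \left(5 - \left(-4 + c\right)\right) - 0 = \left(5 - \left(-4 + c\right)\right) + 0 = \left(9 - c\right) + 0 = 9 - c$)
$Q{\left(y \right)} = 0$ ($Q{\left(y \right)} = \left(-5 + 5\right)^{2} = 0^{2} = 0$)
$Q{\left(R{\left(\left(-6 - 5\right) \left(2 - 3\right) \right)} \right)} + W = 0 + 12154 = 12154$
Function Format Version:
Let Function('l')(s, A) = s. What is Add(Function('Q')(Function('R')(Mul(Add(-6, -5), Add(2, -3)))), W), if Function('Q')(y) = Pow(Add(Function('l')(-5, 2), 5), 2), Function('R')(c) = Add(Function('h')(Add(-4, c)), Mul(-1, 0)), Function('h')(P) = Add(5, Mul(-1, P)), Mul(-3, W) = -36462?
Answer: 12154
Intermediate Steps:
W = 12154 (W = Mul(Rational(-1, 3), -36462) = 12154)
Function('R')(c) = Add(9, Mul(-1, c)) (Function('R')(c) = Add(Add(5, Mul(-1, Add(-4, c))), Mul(-1, 0)) = Add(Add(5, Add(4, Mul(-1, c))), 0) = Add(Add(9, Mul(-1, c)), 0) = Add(9, Mul(-1, c)))
Function('Q')(y) = 0 (Function('Q')(y) = Pow(Add(-5, 5), 2) = Pow(0, 2) = 0)
Add(Function('Q')(Function('R')(Mul(Add(-6, -5), Add(2, -3)))), W) = Add(0, 12154) = 12154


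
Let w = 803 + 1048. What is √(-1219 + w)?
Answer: 2*√158 ≈ 25.140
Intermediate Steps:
w = 1851
√(-1219 + w) = √(-1219 + 1851) = √632 = 2*√158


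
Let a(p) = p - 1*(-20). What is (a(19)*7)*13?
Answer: 3549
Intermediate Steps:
a(p) = 20 + p (a(p) = p + 20 = 20 + p)
(a(19)*7)*13 = ((20 + 19)*7)*13 = (39*7)*13 = 273*13 = 3549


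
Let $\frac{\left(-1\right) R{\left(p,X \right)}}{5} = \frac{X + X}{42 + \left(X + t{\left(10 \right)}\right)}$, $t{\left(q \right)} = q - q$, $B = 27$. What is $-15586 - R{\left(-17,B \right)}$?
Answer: $- \frac{358388}{23} \approx -15582.0$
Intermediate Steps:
$t{\left(q \right)} = 0$
$R{\left(p,X \right)} = - \frac{10 X}{42 + X}$ ($R{\left(p,X \right)} = - 5 \frac{X + X}{42 + \left(X + 0\right)} = - 5 \frac{2 X}{42 + X} = - \frac{10 X}{42 + X}$)
$-15586 - R{\left(-17,B \right)} = -15586 - \left(-10\right) 27 \frac{1}{42 + 27} = -15586 - \left(-10\right) 27 \cdot \frac{1}{69} = -15586 - - \frac{90}{23} = -15586 + \frac{90}{23} = - \frac{358388}{23}$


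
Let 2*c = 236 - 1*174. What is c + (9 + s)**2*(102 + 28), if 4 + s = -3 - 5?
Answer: 1201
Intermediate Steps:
c = 31 (c = (236 - 1*174)/2 = (236 - 174)/2 = (1/2)*62 = 31)
s = -12 (s = -4 + (-3 - 5) = -4 - 8 = -12)
c + (9 + s)**2*(102 + 28) = 31 + (9 - 12)**2*(102 + 28) = 31 + (-3)**2*130 = 31 + 9*130 = 31 + 1170 = 1201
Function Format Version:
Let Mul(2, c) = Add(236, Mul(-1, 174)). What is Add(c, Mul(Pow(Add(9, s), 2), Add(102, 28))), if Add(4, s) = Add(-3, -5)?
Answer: 1201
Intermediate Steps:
c = 31 (c = Mul(Rational(1, 2), Add(236, Mul(-1, 174))) = Mul(Rational(1, 2), Add(236, -174)) = Mul(Rational(1, 2), 62) = 31)
s = -12 (s = Add(-4, Add(-3, -5)) = Add(-4, -8) = -12)
Add(c, Mul(Pow(Add(9, s), 2), Add(102, 28))) = Add(31, Mul(Pow(Add(9, -12), 2), Add(102, 28))) = Add(31, Mul(Pow(-3, 2), 130)) = Add(31, Mul(9, 130)) = Add(31, 1170) = 1201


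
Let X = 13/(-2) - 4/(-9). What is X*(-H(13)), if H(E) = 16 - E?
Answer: 109/6 ≈ 18.167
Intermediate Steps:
X = -109/18 (X = 13*(-½) - 4*(-⅑) = -13/2 + 4/9 = -109/18 ≈ -6.0556)
X*(-H(13)) = -(-109)*(16 - 1*13)/18 = -(-109)*(16 - 13)/18 = -(-109)*3/18 = -109/18*(-3) = 109/6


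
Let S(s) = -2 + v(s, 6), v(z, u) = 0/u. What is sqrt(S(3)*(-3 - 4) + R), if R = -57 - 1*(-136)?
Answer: sqrt(93) ≈ 9.6436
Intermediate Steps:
v(z, u) = 0
S(s) = -2 (S(s) = -2 + 0 = -2)
R = 79 (R = -57 + 136 = 79)
sqrt(S(3)*(-3 - 4) + R) = sqrt(-2*(-3 - 4) + 79) = sqrt(-2*(-7) + 79) = sqrt(14 + 79) = sqrt(93)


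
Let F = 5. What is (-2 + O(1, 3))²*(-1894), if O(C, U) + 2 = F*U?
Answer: -229174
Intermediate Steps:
O(C, U) = -2 + 5*U
(-2 + O(1, 3))²*(-1894) = (-2 + (-2 + 5*3))²*(-1894) = (-2 + (-2 + 15))²*(-1894) = (-2 + 13)²*(-1894) = 11²*(-1894) = 121*(-1894) = -229174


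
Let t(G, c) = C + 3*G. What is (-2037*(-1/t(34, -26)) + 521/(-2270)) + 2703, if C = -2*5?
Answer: 284535289/104420 ≈ 2724.9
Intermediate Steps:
C = -10
t(G, c) = -10 + 3*G
(-2037*(-1/t(34, -26)) + 521/(-2270)) + 2703 = (-2037*(-1/(-10 + 3*34)) + 521/(-2270)) + 2703 = (-2037*(-1/(-10 + 102)) + 521*(-1/2270)) + 2703 = (-2037/((-1*92)) - 521/2270) + 2703 = (-2037/(-92) - 521/2270) + 2703 = (-2037*(-1/92) - 521/2270) + 2703 = (2037/92 - 521/2270) + 2703 = 2288029/104420 + 2703 = 284535289/104420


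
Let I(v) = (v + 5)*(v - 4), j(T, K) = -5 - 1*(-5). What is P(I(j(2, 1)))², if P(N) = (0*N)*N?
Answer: 0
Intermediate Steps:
j(T, K) = 0 (j(T, K) = -5 + 5 = 0)
I(v) = (-4 + v)*(5 + v) (I(v) = (5 + v)*(-4 + v) = (-4 + v)*(5 + v))
P(N) = 0 (P(N) = 0*N = 0)
P(I(j(2, 1)))² = 0² = 0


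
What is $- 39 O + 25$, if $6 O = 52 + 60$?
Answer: $-703$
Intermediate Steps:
$O = \frac{56}{3}$ ($O = \frac{52 + 60}{6} = \frac{1}{6} \cdot 112 = \frac{56}{3} \approx 18.667$)
$- 39 O + 25 = \left(-39\right) \frac{56}{3} + 25 = -728 + 25 = -703$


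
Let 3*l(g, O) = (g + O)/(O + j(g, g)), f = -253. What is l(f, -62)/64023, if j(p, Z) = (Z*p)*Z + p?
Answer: 35/345608787872 ≈ 1.0127e-10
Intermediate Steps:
j(p, Z) = p + p*Z² (j(p, Z) = p*Z² + p = p + p*Z²)
l(g, O) = (O + g)/(3*(O + g*(1 + g²))) (l(g, O) = ((g + O)/(O + g*(1 + g²)))/3 = ((O + g)/(O + g*(1 + g²)))/3 = (O + g)/(3*(O + g*(1 + g²))))
l(f, -62)/64023 = ((-62 - 253)/(3*(-62 - 253*(1 + (-253)²))))/64023 = ((⅓)*(-315)/(-62 - 253*(1 + 64009)))*(1/64023) = ((⅓)*(-315)/(-62 - 253*64010))*(1/64023) = ((⅓)*(-315)/(-62 - 16194530))*(1/64023) = ((⅓)*(-315)/(-16194592))*(1/64023) = ((⅓)*(-1/16194592)*(-315))*(1/64023) = (105/16194592)*(1/64023) = 35/345608787872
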